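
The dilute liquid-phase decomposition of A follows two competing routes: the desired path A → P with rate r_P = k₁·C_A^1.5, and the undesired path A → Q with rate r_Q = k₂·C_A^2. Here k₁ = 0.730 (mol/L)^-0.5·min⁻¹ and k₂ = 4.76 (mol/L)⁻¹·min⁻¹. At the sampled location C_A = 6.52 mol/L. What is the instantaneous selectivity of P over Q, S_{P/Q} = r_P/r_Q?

S_{P/Q} = r_P/r_Q = (k₁·C_A^1.5)/(k₂·C_A^2) = (k₁/k₂)·C_A^-0.5.
= (0.730×6.520^1.5) / (4.76×6.520^2) = 12.15/202.3 = 0.0601.
The undesired path is higher order in A, so low C_A (CSTR or dilute feed) favours P.

0.0601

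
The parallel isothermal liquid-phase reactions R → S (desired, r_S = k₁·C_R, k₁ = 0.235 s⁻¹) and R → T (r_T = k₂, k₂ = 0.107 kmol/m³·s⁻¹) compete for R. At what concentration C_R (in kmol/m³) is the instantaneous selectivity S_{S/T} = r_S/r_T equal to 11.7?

5.33 kmol/m³

S_{S/T} = (k₁/k₂)·C_R ⇒ C_R = S·k₂/k₁.
= 11.7×0.107/0.235 = 5.33 kmol/m³.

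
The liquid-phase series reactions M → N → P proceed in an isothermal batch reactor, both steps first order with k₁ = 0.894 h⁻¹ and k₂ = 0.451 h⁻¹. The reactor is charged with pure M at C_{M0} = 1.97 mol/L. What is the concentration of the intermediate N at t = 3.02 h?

0.751 mol/L

Solving the coupled first-order balances gives C_N(t) = [k₁/(k₂−k₁)]·C_{M0}·(e^(−k₁t) − e^(−k₂t)).
e^(−k₁t) = e^(−0.894×3.02) = e^(−2.700) = 0.06721; e^(−k₂t) = e^(−1.362) = 0.2561.
C_N = 0.894×1.97/(0.451−0.894) × (0.06721−0.2561) = (-3.976)×(-0.1889) = 0.7511 mol/L.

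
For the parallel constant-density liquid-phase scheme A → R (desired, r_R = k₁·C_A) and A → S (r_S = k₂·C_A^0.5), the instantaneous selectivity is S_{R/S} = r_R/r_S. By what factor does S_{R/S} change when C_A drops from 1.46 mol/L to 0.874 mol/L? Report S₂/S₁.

0.774

S_{R/S} = (k₁/k₂)·C_A^0.5, so S₂/S₁ = (C_{A,2}/C_{A,1})^0.5.
= (0.874/1.46)^0.5 = (0.5986)^0.5 = 0.774.
Selectivity toward R falls as C_A falls — high-concentration operation is favoured.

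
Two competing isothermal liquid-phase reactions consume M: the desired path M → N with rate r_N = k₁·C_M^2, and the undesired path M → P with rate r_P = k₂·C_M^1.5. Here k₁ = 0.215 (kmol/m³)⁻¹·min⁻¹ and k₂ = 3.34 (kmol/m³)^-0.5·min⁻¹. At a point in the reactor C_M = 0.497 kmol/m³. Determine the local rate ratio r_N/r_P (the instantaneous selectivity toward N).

S_{N/P} = r_N/r_P = (k₁·C_M^2)/(k₂·C_M^1.5) = (k₁/k₂)·C_M^0.5.
= (0.215×0.4970^2) / (3.34×0.4970^1.5) = 0.05311/1.170 = 0.0454.
Since the desired path is higher order in M, keeping C_M high (PFR or concentrated feed) favours N.

0.0454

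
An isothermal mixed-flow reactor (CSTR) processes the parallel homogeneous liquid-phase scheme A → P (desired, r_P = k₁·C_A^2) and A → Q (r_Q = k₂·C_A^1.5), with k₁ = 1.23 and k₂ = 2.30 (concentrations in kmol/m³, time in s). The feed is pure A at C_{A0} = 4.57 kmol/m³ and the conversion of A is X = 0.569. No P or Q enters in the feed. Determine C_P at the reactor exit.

1.11 kmol/m³

Exit C_A = C_{A0}(1−X) = 4.57×0.431 = 1.970 kmol/m³.
In a CSTR the entire volume is at exit conditions, so r_P = 1.23×1.970^2 = 4.772 and r_Q = 2.30×1.970^1.5 = 6.358.
Fraction of consumed A going to P: r_P/(r_P+r_Q) = 0.4287.
C_P = 0.4287·C_{A0}·X = 0.4287×4.57×0.569 = 1.11 kmol/m³.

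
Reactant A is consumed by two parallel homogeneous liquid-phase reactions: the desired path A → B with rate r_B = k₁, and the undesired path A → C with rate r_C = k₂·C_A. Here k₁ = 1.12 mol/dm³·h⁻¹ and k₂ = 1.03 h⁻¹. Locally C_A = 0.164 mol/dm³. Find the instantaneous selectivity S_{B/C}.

S_{B/C} = r_B/r_C = (k₁)/(k₂·C_A) = (k₁/k₂)·C_A⁻¹.
= (1.12) / (1.03×0.1640) = 1.120/0.1689 = 6.63.
The undesired path is higher order in A, so low C_A (CSTR or dilute feed) favours B.

6.63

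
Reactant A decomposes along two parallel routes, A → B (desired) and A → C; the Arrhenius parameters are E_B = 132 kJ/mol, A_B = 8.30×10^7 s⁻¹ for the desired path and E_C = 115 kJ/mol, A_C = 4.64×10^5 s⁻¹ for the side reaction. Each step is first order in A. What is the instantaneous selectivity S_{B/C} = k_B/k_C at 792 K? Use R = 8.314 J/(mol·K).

13.5

Since both paths have the same order in A, the concentration cancels and S_{B/C} = k_B/k_C = (A_B/A_C)·exp[(E_C−E_B)/(RT)].
(E_C−E_B)/(RT) = (115−132)×10³/(8.314×792) = -17000/6585 = -2.582.
k_B/k_C = (8.30×10^7/4.64×10^5)·exp(-2.582) = 178.9 × 0.07564 = 13.5.
Since E_B > E_C, raising the temperature improves selectivity toward B.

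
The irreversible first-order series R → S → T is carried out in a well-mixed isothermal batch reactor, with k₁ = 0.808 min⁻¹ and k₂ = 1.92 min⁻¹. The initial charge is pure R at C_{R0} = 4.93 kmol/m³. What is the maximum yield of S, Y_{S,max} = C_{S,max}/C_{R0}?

0.224

At the optimum, C_{S,max}/C_{R0} = (k₁/k₂)^[k₂/(k₂−k₁)].
= (0.808/1.92)^(1.92/(1.92−0.808)) = (0.4208)^(1.727) = 0.2244.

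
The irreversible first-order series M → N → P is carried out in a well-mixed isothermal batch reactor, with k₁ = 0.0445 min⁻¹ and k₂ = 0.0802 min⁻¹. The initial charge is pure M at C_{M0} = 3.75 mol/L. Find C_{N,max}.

0.998 mol/L

Evaluating C_N at t_opt = ln(k₂/k₁)/(k₂−k₁) gives C_{N,max}/C_{M0} = (k₁/k₂)^[k₂/(k₂−k₁)].
= (0.0445/0.0802)^(0.0802/(0.0802−0.0445)) = (0.5549)^(2.246) = 0.2663.
C_{N,max} = 0.2663×3.75 = 0.998 mol/L.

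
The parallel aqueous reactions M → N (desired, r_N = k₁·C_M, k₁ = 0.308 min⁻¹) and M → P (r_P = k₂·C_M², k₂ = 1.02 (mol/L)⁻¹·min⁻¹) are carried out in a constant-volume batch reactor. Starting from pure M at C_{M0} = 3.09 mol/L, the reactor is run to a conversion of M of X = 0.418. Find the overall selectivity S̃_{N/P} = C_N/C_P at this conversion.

C_M = C_{M0}(1−X) = 1.798 mol/L.
Along a PFR/batch, dC_N/dC_M = −r_N/(r_N+r_P) = −k₁/(k₁+k₂·C_M).
Integrating from C_{M0} to C_M: C_N = (0.308/1.02)·ln[(0.308+1.02·3.09)/(0.308+1.02·1.80)] = 0.3020·ln(3.460/2.142) = 0.1447 mol/L.
C_P = (C_{M0}−C_M)−C_N = 1.147 mol/L; S̃_{N/P} = 0.1447/1.147 = 0.126.

0.126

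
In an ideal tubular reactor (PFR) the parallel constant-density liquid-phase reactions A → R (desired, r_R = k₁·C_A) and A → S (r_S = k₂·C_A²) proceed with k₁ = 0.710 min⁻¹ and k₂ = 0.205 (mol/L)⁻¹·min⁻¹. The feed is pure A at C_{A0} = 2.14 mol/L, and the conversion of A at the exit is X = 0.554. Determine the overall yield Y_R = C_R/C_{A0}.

0.385

C_A = C_{A0}(1−X) = 0.9544 mol/L.
Along a PFR/batch, dC_R/dC_A = −r_R/(r_R+r_S) = −k₁/(k₁+k₂·C_A).
Integrating from C_{A0} to C_A: C_R = (0.710/0.205)·ln[(0.710+0.205·2.14)/(0.710+0.205·0.954)] = 3.463·ln(1.149/0.9057) = 0.8233 mol/L.
Y_R = C_R/C_{A0} = 0.8233/2.14 = 0.385.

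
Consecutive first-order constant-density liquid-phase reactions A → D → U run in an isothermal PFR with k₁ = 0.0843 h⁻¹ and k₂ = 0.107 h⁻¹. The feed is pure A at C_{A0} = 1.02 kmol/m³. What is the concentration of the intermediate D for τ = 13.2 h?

0.322 kmol/m³

The intermediate concentration in a first-order A→B→C sequence is C_D = k₁C_{A0}(e^(−k₁τ) − e^(−k₂τ))/(k₂−k₁).
e^(−k₁τ) = e^(−0.0843×13.2) = e^(−1.113) = 0.3287; e^(−k₂τ) = e^(−1.412) = 0.2436.
C_D = 0.0843×1.02/(0.107−0.0843) × (0.3287−0.2436) = 3.788×0.08509 = 0.3223 kmol/m³.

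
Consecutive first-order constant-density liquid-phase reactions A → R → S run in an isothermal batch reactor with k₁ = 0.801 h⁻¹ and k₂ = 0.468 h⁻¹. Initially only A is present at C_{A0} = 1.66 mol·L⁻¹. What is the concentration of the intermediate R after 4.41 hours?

The intermediate concentration in a first-order A→B→C sequence is C_R = k₁C_{A0}(e^(−k₁t) − e^(−k₂t))/(k₂−k₁).
e^(−k₁t) = e^(−0.801×4.41) = e^(−3.532) = 0.02923; e^(−k₂t) = e^(−2.064) = 0.1270.
C_R = 0.801×1.66/(0.468−0.801) × (0.02923−0.1270) = (-3.993)×(-0.09773) = 0.3902 mol·L⁻¹.

0.390 mol·L⁻¹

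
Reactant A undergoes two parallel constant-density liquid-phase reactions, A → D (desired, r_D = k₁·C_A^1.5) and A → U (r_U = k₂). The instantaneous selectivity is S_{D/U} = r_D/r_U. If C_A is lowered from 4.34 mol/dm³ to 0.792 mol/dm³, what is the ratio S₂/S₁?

S_{D/U} = (k₁/k₂)·C_A^1.5, so S₂/S₁ = (C_{A,2}/C_{A,1})^1.5.
= (0.792/4.34)^1.5 = (0.1825)^1.5 = 0.0780.
Selectivity toward D falls as C_A falls — high-concentration operation is favoured.

0.0780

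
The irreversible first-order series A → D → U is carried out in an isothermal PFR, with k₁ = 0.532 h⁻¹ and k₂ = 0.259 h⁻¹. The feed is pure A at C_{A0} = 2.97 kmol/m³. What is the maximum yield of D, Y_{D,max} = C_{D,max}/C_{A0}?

Evaluating C_D at τ_opt = ln(k₂/k₁)/(k₂−k₁) gives C_{D,max}/C_{A0} = (k₁/k₂)^[k₂/(k₂−k₁)].
= (0.532/0.259)^(0.259/(0.259−0.532)) = (2.054)^(-0.9487) = 0.5051.

0.505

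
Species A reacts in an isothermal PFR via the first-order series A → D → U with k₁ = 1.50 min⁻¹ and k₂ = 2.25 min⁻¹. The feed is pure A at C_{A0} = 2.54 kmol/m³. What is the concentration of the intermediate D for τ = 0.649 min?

0.740 kmol/m³

Solving the coupled first-order balances gives C_D(τ) = [k₁/(k₂−k₁)]·C_{A0}·(e^(−k₁τ) − e^(−k₂τ)).
e^(−k₁τ) = e^(−1.50×0.649) = e^(−0.9735) = 0.3778; e^(−k₂τ) = e^(−1.460) = 0.2322.
C_D = 1.50×2.54/(2.25−1.50) × (0.3778−0.2322) = 5.080×0.1456 = 0.7395 kmol/m³.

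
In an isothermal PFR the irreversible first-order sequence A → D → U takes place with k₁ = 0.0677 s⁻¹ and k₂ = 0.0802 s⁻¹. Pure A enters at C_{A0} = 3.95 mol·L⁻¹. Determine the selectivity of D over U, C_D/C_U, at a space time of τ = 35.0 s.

The intermediate concentration in a first-order A→B→C sequence is C_D = k₁C_{A0}(e^(−k₁τ) − e^(−k₂τ))/(k₂−k₁).
e^(−k₁τ) = e^(−0.0677×35.0) = e^(−2.369) = 0.09353; e^(−k₂τ) = e^(−2.807) = 0.06039.
C_D = 0.0677×3.95/(0.0802−0.0677) × (0.09353−0.06039) = 21.39×0.03314 = 0.7090 mol·L⁻¹.
C_A = C_{A0}e^(−k₁τ) = 0.3694 mol·L⁻¹, so C_U = C_{A0}−C_A−C_D = 2.872 mol·L⁻¹; C_D/C_U = 0.247.

0.247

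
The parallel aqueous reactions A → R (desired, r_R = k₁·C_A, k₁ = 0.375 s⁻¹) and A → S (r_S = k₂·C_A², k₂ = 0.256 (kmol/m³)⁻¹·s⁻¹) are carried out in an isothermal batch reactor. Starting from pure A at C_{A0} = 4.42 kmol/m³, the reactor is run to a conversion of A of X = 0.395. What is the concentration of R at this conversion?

0.516 kmol/m³

C_A = C_{A0}(1−X) = 2.674 kmol/m³.
Along a PFR/batch, dC_R/dC_A = −r_R/(r_R+r_S) = −k₁/(k₁+k₂·C_A).
Integrating from C_{A0} to C_A: C_R = (0.375/0.256)·ln[(0.375+0.256·4.42)/(0.375+0.256·2.67)] = 1.465·ln(1.507/1.060) = 0.5155 kmol/m³.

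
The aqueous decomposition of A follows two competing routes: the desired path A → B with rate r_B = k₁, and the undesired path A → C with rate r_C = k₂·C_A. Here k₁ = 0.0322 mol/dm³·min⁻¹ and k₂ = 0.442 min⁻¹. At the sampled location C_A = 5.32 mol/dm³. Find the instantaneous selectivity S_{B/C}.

S_{B/C} = r_B/r_C = (k₁)/(k₂·C_A) = (k₁/k₂)·C_A⁻¹.
= (0.0322) / (0.442×5.320) = 0.03220/2.351 = 0.0137.
The undesired path is higher order in A, so low C_A (CSTR or dilute feed) favours B.

0.0137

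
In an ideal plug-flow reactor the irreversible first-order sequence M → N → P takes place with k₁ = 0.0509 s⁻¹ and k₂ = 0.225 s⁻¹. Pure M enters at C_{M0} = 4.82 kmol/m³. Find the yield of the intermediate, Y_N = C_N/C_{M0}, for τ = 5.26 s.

0.134

The intermediate concentration in a first-order A→B→C sequence is C_N = k₁C_{M0}(e^(−k₁τ) − e^(−k₂τ))/(k₂−k₁).
e^(−k₁τ) = e^(−0.0509×5.26) = e^(−0.2677) = 0.7651; e^(−k₂τ) = e^(−1.183) = 0.3062.
C_N = 0.0509×4.82/(0.225−0.0509) × (0.7651−0.3062) = 1.409×0.4589 = 0.6467 kmol/m³.
Y_N = C_N/C_{M0} = 0.6467/4.82 = 0.134.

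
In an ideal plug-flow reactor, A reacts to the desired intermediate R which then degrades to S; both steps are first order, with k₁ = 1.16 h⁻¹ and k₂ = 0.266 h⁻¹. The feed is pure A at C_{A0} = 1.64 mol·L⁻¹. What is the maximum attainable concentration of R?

For a first-order series the maximum intermediate yield is C_{R,max}/C_{A0} = (k₁/k₂)^[k₂/(k₂−k₁)].
= (1.16/0.266)^(0.266/(0.266−1.16)) = (4.361)^(-0.2975) = 0.6452.
C_{R,max} = 0.6452×1.64 = 1.06 mol·L⁻¹.

1.06 mol·L⁻¹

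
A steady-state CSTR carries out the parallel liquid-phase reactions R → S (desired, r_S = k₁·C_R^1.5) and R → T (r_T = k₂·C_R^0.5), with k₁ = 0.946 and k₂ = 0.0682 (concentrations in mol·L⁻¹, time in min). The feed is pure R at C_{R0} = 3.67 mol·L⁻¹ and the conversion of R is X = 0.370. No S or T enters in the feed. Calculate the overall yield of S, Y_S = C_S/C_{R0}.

Exit C_R = C_{R0}(1−X) = 3.67×0.630 = 2.312 mol·L⁻¹.
In a CSTR the entire volume is at exit conditions, so r_S = 0.946×2.312^1.5 = 3.326 and r_T = 0.0682×2.312^0.5 = 0.1037.
Fraction of consumed R going to S: r_S/(r_S+r_T) = 0.9698.
C_S = 0.9698·C_{R0}·X = 0.9698×3.67×0.370 = 1.32 mol·L⁻¹; Y_S = C_S/C_{R0} = 0.359.

0.359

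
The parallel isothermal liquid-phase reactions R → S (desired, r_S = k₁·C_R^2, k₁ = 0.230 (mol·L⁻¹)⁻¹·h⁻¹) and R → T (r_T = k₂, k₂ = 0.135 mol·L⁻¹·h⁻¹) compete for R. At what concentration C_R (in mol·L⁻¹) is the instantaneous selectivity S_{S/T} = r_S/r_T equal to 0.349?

0.453 mol·L⁻¹

S_{S/T} = (k₁/k₂)·C_R^2 ⇒ C_R = (S·k₂/k₁)^(0.5).
= (0.349×0.135/0.230)^(0.5) = (0.2048)^(0.5) = 0.453 mol·L⁻¹.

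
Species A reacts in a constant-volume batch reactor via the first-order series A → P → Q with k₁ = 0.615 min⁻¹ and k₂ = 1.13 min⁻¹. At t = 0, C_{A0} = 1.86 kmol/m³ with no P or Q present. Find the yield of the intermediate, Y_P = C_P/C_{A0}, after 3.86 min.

The intermediate concentration in a first-order A→B→C sequence is C_P = k₁C_{A0}(e^(−k₁t) − e^(−k₂t))/(k₂−k₁).
e^(−k₁t) = e^(−0.615×3.86) = e^(−2.374) = 0.09312; e^(−k₂t) = e^(−4.362) = 0.01276.
C_P = 0.615×1.86/(1.13−0.615) × (0.09312−0.01276) = 2.221×0.08036 = 0.1785 kmol/m³.
Y_P = C_P/C_{A0} = 0.1785/1.86 = 0.0960.

0.0960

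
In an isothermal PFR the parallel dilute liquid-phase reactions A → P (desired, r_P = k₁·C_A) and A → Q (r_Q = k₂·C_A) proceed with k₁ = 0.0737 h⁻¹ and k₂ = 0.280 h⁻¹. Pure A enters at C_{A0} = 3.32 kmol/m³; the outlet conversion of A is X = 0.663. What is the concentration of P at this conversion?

C_A = C_{A0}(1−X) = 1.119 kmol/m³.
Both paths are first order in A, so the instantaneous fraction to P is constant: dC_P/d(−C_A) = k₁/(k₁+k₂) = 0.2084.
C_P = 0.2084·(C_{A0}−C_A) = 0.2084×2.201 = 0.459 kmol/m³.

0.459 kmol/m³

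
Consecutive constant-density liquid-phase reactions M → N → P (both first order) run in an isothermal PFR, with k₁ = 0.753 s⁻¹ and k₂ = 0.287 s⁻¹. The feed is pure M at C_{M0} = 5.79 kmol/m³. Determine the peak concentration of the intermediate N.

3.20 kmol/m³

For a first-order series the maximum intermediate yield is C_{N,max}/C_{M0} = (k₁/k₂)^[k₂/(k₂−k₁)].
= (0.753/0.287)^(0.287/(0.287−0.753)) = (2.624)^(-0.6159) = 0.5521.
C_{N,max} = 0.5521×5.79 = 3.20 kmol/m³.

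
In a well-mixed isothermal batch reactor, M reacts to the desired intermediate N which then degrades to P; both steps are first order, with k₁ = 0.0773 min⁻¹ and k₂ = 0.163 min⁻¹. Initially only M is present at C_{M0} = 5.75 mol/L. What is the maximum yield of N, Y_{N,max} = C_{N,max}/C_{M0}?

At the optimum, C_{N,max}/C_{M0} = (k₁/k₂)^[k₂/(k₂−k₁)].
= (0.0773/0.163)^(0.163/(0.163−0.0773)) = (0.4742)^(1.902) = 0.2420.

0.242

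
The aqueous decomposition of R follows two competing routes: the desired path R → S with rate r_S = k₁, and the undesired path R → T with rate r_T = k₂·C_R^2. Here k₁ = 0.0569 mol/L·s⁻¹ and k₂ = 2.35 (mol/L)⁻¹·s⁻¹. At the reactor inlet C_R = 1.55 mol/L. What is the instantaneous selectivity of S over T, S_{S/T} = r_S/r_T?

S_{S/T} = r_S/r_T = (k₁)/(k₂·C_R^2) = (k₁/k₂)·C_R^-2.
= (0.0569) / (2.35×1.550^2) = 0.05690/5.646 = 0.0101.
The undesired path is higher order in R, so low C_R (CSTR or dilute feed) favours S.

0.0101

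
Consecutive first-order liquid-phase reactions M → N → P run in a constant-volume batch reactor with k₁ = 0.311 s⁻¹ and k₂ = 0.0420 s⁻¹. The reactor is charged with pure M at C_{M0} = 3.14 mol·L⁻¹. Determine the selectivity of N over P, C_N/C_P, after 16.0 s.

For first-order series with pure M initially, C_N(t) = k₁C_{M0}/(k₂−k₁)·(e^(−k₁t) − e^(−k₂t)).
e^(−k₁t) = e^(−0.311×16.0) = e^(−4.976) = 0.006902; e^(−k₂t) = e^(−0.6720) = 0.5107.
C_N = 0.311×3.14/(0.0420−0.311) × (0.006902−0.5107) = (-3.630)×(-0.5038) = 1.829 mol·L⁻¹.
C_M = C_{M0}e^(−k₁t) = 0.02167 mol·L⁻¹, so C_P = C_{M0}−C_M−C_N = 1.289 mol·L⁻¹; C_N/C_P = 1.42.

1.42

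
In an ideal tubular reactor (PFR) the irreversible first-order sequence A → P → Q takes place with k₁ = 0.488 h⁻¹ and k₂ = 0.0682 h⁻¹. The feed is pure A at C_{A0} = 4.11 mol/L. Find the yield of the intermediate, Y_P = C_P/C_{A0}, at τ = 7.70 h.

0.660

For first-order series with pure A initially, C_P(τ) = k₁C_{A0}/(k₂−k₁)·(e^(−k₁τ) − e^(−k₂τ)).
e^(−k₁τ) = e^(−0.488×7.70) = e^(−3.758) = 0.02334; e^(−k₂τ) = e^(−0.5251) = 0.5915.
C_P = 0.488×4.11/(0.0682−0.488) × (0.02334−0.5915) = (-4.778)×(-0.5681) = 2.714 mol/L.
Y_P = C_P/C_{A0} = 2.714/4.11 = 0.660.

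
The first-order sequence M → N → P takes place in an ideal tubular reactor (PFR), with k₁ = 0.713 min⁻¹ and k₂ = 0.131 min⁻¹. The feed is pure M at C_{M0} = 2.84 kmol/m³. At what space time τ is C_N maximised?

For first-order series the maximum of C_N occurs at τ_opt = ln(k₂/k₁)/(k₂−k₁).
= ln(0.131/0.713)/(0.131−0.713) = ln(0.1837)/-0.5820 = -1.694/-0.5820 = 2.91 min.

2.91 min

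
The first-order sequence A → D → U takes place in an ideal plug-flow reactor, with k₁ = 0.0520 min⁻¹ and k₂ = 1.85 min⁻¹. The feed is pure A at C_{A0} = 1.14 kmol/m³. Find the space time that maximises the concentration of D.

1.99 min

Setting dC_D/dτ = 0 gives τ_opt = ln(k₂/k₁)/(k₂−k₁).
= ln(1.85/0.0520)/(1.85−0.0520) = ln(35.58)/1.798 = 3.572/1.798 = 1.99 min.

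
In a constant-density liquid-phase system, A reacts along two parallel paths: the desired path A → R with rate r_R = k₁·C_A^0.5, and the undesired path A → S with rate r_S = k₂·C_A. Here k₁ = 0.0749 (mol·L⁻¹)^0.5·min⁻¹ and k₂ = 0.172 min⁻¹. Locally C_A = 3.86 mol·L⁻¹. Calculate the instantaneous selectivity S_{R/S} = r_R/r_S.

S_{R/S} = r_R/r_S = (k₁·C_A^0.5)/(k₂·C_A) = (k₁/k₂)·C_A^-0.5.
= (0.0749×3.860^0.5) / (0.172×3.860) = 0.1472/0.6639 = 0.222.

0.222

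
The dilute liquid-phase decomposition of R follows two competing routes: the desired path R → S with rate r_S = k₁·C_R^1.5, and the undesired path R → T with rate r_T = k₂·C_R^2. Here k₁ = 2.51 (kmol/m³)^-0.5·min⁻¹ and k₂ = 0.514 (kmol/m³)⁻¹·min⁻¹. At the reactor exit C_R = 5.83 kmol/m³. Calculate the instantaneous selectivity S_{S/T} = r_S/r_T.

2.02

S_{S/T} = r_S/r_T = (k₁·C_R^1.5)/(k₂·C_R^2) = (k₁/k₂)·C_R^-0.5.
= (2.51×5.830^1.5) / (0.514×5.830^2) = 35.33/17.47 = 2.02.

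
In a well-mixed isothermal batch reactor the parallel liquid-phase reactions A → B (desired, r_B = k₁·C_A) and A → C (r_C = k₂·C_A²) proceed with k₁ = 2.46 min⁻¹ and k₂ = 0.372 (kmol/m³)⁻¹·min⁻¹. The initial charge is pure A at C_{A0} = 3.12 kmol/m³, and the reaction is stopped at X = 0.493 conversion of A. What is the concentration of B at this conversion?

C_A = C_{A0}(1−X) = 1.582 kmol/m³.
Along a PFR/batch, dC_B/dC_A = −r_B/(r_B+r_C) = −k₁/(k₁+k₂·C_A).
Integrating from C_{A0} to C_A: C_B = (2.46/0.372)·ln[(2.46+0.372·3.12)/(2.46+0.372·1.58)] = 6.613·ln(3.621/3.048) = 1.138 kmol/m³.

1.14 kmol/m³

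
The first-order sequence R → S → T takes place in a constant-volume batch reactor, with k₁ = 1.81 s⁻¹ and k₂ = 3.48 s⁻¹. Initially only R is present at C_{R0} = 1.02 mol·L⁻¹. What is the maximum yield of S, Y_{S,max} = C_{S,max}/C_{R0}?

Evaluating C_S at t_opt = ln(k₂/k₁)/(k₂−k₁) gives C_{S,max}/C_{R0} = (k₁/k₂)^[k₂/(k₂−k₁)].
= (1.81/3.48)^(3.48/(3.48−1.81)) = (0.5201)^(2.084) = 0.2561.

0.256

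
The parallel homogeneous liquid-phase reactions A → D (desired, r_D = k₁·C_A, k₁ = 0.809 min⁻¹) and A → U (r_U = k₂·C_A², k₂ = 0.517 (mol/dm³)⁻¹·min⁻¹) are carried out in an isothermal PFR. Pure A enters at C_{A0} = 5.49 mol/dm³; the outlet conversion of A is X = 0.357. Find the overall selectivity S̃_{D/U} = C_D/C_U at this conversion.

C_A = C_{A0}(1−X) = 3.530 mol/dm³.
Along a PFR/batch, dC_D/dC_A = −r_D/(r_D+r_U) = −k₁/(k₁+k₂·C_A).
Integrating from C_{A0} to C_A: C_D = (0.809/0.517)·ln[(0.809+0.517·5.49)/(0.809+0.517·3.53)] = 1.565·ln(3.647/2.634) = 0.5093 mol/dm³.
C_U = (C_{A0}−C_A)−C_D = 1.451 mol/dm³; S̃_{D/U} = 0.5093/1.451 = 0.351.

0.351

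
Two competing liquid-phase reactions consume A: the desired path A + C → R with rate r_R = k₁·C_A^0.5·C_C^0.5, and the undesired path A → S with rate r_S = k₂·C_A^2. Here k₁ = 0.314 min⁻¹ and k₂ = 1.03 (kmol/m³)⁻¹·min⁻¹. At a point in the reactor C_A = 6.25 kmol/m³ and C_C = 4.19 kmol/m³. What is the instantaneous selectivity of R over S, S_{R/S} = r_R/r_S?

0.0399

S_{R/S} = r_R/r_S = (k₁·C_A^0.5·C_C^0.5)/(k₂·C_A^2) = (k₁/k₂)·C_A^-1.5·C_C^0.5.
= (0.314×6.250^0.5×4.190^0.5) / (1.03×6.250^2) = 1.607/40.23 = 0.0399.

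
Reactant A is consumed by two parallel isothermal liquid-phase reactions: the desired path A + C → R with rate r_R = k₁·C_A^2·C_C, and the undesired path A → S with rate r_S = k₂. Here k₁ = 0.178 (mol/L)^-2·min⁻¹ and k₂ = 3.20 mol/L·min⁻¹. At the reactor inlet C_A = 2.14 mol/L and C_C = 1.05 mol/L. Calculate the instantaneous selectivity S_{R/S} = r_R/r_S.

S_{R/S} = r_R/r_S = (k₁·C_A^2·C_C)/(k₂) = (k₁/k₂)·C_A^2·C_C.
= (0.178×2.140^2×1.050) / (3.20) = 0.8559/3.200 = 0.267.

0.267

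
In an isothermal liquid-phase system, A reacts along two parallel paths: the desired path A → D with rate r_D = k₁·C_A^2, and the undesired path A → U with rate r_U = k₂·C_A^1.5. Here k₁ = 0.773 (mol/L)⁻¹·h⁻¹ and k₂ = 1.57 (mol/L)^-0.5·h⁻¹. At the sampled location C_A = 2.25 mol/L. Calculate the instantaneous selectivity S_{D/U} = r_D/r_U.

S_{D/U} = r_D/r_U = (k₁·C_A^2)/(k₂·C_A^1.5) = (k₁/k₂)·C_A^0.5.
= (0.773×2.250^2) / (1.57×2.250^1.5) = 3.913/5.299 = 0.739.

0.739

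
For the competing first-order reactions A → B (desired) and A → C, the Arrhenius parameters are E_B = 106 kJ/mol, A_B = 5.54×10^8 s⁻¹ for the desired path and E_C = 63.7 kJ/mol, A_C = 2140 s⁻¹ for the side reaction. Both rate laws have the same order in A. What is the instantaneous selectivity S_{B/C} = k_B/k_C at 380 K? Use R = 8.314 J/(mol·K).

0.397

k_B/k_C = (A_B/A_C)·exp[−(E_B−E_C)/(RT)] = (A_B/A_C)·exp[(E_C−E_B)/(RT)].
(E_C−E_B)/(RT) = (63.7−106)×10³/(8.314×380) = -42300/3159 = -13.39.
k_B/k_C = (5.54×10^8/2140)·exp(-13.39) = 2.589×10^5 × 1.532×10^-6 = 0.397.
Since E_B > E_C, raising the temperature improves selectivity toward B.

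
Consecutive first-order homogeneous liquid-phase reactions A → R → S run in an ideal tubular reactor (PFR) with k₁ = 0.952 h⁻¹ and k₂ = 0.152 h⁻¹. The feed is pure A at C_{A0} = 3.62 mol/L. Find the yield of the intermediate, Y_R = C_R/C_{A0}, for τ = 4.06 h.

0.617

Solving the coupled first-order balances gives C_R(τ) = [k₁/(k₂−k₁)]·C_{A0}·(e^(−k₁τ) − e^(−k₂τ)).
e^(−k₁τ) = e^(−0.952×4.06) = e^(−3.865) = 0.02096; e^(−k₂τ) = e^(−0.6171) = 0.5395.
C_R = 0.952×3.62/(0.152−0.952) × (0.02096−0.5395) = (-4.308)×(-0.5185) = 2.234 mol/L.
Y_R = C_R/C_{A0} = 2.234/3.62 = 0.617.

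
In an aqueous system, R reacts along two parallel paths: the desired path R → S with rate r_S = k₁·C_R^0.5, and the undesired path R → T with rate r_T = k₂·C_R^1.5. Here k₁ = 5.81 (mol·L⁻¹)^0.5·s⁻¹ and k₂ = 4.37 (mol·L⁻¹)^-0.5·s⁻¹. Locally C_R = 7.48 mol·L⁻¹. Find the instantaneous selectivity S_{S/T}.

S_{S/T} = r_S/r_T = (k₁·C_R^0.5)/(k₂·C_R^1.5) = (k₁/k₂)·C_R⁻¹.
= (5.81×7.480^0.5) / (4.37×7.480^1.5) = 15.89/89.40 = 0.178.
The undesired path is higher order in R, so low C_R (CSTR or dilute feed) favours S.

0.178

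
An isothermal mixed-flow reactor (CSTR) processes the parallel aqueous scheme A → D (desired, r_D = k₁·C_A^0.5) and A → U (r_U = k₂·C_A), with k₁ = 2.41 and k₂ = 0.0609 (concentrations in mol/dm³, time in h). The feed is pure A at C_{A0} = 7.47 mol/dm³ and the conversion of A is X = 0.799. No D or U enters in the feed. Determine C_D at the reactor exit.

5.79 mol/dm³

Exit C_A = C_{A0}(1−X) = 7.47×0.201 = 1.501 mol/dm³.
In a CSTR the entire volume is at exit conditions, so r_D = 2.41×1.501^0.5 = 2.953 and r_U = 0.0609×1.501 = 0.09144.
Fraction of consumed A going to D: r_D/(r_D+r_U) = 0.9700.
C_D = 0.9700·C_{A0}·X = 0.9700×7.47×0.799 = 5.79 mol/dm³.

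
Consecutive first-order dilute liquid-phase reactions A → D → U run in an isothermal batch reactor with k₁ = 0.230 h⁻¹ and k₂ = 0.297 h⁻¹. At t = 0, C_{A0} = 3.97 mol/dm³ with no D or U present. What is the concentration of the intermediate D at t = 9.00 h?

The intermediate concentration in a first-order A→B→C sequence is C_D = k₁C_{A0}(e^(−k₁t) − e^(−k₂t))/(k₂−k₁).
e^(−k₁t) = e^(−0.230×9.00) = e^(−2.070) = 0.1262; e^(−k₂t) = e^(−2.673) = 0.06904.
C_D = 0.230×3.97/(0.297−0.230) × (0.1262−0.06904) = 13.63×0.05714 = 0.7787 mol/dm³.

0.779 mol/dm³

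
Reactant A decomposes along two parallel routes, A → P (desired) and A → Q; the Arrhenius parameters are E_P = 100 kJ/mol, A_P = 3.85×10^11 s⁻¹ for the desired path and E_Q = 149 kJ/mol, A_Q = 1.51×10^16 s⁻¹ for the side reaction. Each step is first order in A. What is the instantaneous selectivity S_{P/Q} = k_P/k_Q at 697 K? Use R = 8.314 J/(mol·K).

With equal orders, S_{P/Q} = k_P/k_Q = (A_P/A_Q)·exp[(E_Q−E_P)/(RT)].
(E_Q−E_P)/(RT) = (149−100)×10³/(8.314×697) = 49000/5795 = 8.456.
k_P/k_Q = (3.85×10^11/1.51×10^16)·exp(8.456) = 2.550×10^-5 × 4702 = 0.120.
Since E_P < E_Q, lowering the temperature improves selectivity toward P.

0.120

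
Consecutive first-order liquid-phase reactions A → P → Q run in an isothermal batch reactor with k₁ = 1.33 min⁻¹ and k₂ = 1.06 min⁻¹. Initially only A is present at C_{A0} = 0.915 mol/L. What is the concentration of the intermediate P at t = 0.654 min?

0.365 mol/L

For first-order series with pure A initially, C_P(t) = k₁C_{A0}/(k₂−k₁)·(e^(−k₁t) − e^(−k₂t)).
e^(−k₁t) = e^(−1.33×0.654) = e^(−0.8698) = 0.4190; e^(−k₂t) = e^(−0.6932) = 0.5000.
C_P = 1.33×0.915/(1.06−1.33) × (0.4190−0.5000) = (-4.507)×(-0.08093) = 0.3648 mol/L.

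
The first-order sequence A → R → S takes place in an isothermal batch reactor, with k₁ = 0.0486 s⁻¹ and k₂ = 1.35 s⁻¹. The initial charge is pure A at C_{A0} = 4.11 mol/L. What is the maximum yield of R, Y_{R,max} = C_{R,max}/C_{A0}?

0.0318

Evaluating C_R at t_opt = ln(k₂/k₁)/(k₂−k₁) gives C_{R,max}/C_{A0} = (k₁/k₂)^[k₂/(k₂−k₁)].
= (0.0486/1.35)^(1.35/(1.35−0.0486)) = (0.03600)^(1.037) = 0.03180.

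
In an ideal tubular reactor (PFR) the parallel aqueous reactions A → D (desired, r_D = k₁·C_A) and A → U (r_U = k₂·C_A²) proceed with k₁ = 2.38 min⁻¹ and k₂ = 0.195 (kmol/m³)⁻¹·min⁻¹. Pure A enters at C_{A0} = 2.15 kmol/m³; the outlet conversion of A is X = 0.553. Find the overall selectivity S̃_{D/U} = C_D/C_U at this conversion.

C_A = C_{A0}(1−X) = 0.9610 kmol/m³.
Along a PFR/batch, dC_D/dC_A = −r_D/(r_D+r_U) = −k₁/(k₁+k₂·C_A).
Integrating from C_{A0} to C_A: C_D = (2.38/0.195)·ln[(2.38+0.195·2.15)/(2.38+0.195·0.961)] = 12.21·ln(2.799/2.567) = 1.055 kmol/m³.
C_U = (C_{A0}−C_A)−C_D = 0.1337 kmol/m³; S̃_{D/U} = 1.055/0.1337 = 7.89.

7.89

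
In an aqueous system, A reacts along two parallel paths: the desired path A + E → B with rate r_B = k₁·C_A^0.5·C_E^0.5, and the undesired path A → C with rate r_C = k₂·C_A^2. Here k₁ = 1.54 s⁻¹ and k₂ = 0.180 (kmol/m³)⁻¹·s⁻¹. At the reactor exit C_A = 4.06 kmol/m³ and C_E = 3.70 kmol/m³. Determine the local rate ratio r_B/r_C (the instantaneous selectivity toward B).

2.01

S_{B/C} = r_B/r_C = (k₁·C_A^0.5·C_E^0.5)/(k₂·C_A^2) = (k₁/k₂)·C_A^-1.5·C_E^0.5.
= (1.54×4.060^0.5×3.700^0.5) / (0.180×4.060^2) = 5.969/2.967 = 2.01.
The undesired path is higher order in A, so low C_A (CSTR or dilute feed) favours B.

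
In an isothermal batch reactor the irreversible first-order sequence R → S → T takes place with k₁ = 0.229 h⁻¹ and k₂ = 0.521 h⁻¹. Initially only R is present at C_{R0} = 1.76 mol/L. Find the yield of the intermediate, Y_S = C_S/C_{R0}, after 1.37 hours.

0.189

The intermediate concentration in a first-order A→B→C sequence is C_S = k₁C_{R0}(e^(−k₁t) − e^(−k₂t))/(k₂−k₁).
e^(−k₁t) = e^(−0.229×1.37) = e^(−0.3137) = 0.7307; e^(−k₂t) = e^(−0.7138) = 0.4898.
C_S = 0.229×1.76/(0.521−0.229) × (0.7307−0.4898) = 1.380×0.2409 = 0.3325 mol/L.
Y_S = C_S/C_{R0} = 0.3325/1.76 = 0.189.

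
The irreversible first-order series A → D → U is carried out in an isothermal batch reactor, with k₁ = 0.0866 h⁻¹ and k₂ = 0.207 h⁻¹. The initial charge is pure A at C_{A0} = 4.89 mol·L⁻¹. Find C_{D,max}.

1.09 mol·L⁻¹

At the optimum, C_{D,max}/C_{A0} = (k₁/k₂)^[k₂/(k₂−k₁)].
= (0.0866/0.207)^(0.207/(0.207−0.0866)) = (0.4184)^(1.719) = 0.2235.
C_{D,max} = 0.2235×4.89 = 1.09 mol·L⁻¹.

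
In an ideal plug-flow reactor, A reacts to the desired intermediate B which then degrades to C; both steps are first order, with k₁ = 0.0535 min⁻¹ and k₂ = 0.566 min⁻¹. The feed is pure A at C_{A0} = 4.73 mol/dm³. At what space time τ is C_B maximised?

Setting dC_B/dτ = 0 gives τ_opt = ln(k₂/k₁)/(k₂−k₁).
= ln(0.566/0.0535)/(0.566−0.0535) = ln(10.58)/0.5125 = 2.359/0.5125 = 4.60 min.

4.60 min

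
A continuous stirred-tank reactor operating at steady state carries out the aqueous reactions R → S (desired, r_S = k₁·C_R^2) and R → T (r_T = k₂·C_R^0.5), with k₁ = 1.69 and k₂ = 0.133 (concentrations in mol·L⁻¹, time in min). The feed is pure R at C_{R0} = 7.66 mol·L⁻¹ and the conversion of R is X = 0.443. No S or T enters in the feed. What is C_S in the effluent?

3.36 mol·L⁻¹

Exit C_R = C_{R0}(1−X) = 7.66×0.557 = 4.267 mol·L⁻¹.
A CSTR operates uniformly at the exit composition, giving r_S = 30.76 and r_T = 0.2747 (each k·C_R^n at C_R = 4.267).
Fraction of consumed R going to S: r_S/(r_S+r_T) = 0.9911.
C_S = 0.9911·C_{R0}·X = 0.9911×7.66×0.443 = 3.36 mol·L⁻¹.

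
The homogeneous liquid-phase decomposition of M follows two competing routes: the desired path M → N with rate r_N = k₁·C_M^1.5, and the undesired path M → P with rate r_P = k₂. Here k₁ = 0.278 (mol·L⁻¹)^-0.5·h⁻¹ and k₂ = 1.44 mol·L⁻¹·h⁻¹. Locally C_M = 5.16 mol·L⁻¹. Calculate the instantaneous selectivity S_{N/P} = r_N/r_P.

S_{N/P} = r_N/r_P = (k₁·C_M^1.5)/(k₂) = (k₁/k₂)·C_M^1.5.
= (0.278×5.160^1.5) / (1.44) = 3.259/1.440 = 2.26.
Since the desired path is higher order in M, keeping C_M high (PFR or concentrated feed) favours N.

2.26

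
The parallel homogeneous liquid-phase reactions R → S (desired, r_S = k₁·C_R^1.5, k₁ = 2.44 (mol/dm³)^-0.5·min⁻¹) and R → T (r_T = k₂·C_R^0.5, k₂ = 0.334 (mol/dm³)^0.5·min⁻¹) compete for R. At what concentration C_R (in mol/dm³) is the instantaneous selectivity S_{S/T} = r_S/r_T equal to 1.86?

S_{S/T} = (k₁/k₂)·C_R ⇒ C_R = S·k₂/k₁.
= 1.86×0.334/2.44 = 0.255 mol/dm³.

0.255 mol/dm³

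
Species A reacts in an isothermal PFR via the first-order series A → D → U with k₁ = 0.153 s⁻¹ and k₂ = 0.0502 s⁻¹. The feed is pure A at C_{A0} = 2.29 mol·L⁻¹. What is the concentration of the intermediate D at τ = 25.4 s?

0.882 mol·L⁻¹

The intermediate concentration in a first-order A→B→C sequence is C_D = k₁C_{A0}(e^(−k₁τ) − e^(−k₂τ))/(k₂−k₁).
e^(−k₁τ) = e^(−0.153×25.4) = e^(−3.886) = 0.02052; e^(−k₂τ) = e^(−1.275) = 0.2794.
C_D = 0.153×2.29/(0.0502−0.153) × (0.02052−0.2794) = (-3.408)×(-0.2589) = 0.8824 mol·L⁻¹.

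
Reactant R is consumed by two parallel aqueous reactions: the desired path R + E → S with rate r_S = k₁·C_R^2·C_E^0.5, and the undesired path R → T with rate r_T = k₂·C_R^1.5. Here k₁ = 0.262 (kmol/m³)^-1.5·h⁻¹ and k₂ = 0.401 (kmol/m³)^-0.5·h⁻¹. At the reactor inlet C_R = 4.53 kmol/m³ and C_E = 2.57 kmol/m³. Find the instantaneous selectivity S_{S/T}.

S_{S/T} = r_S/r_T = (k₁·C_R^2·C_E^0.5)/(k₂·C_R^1.5) = (k₁/k₂)·C_R^0.5·C_E^0.5.
= (0.262×4.530^2×2.570^0.5) / (0.401×4.530^1.5) = 8.619/3.866 = 2.23.
Since the desired path is higher order in R, keeping C_R high (PFR or concentrated feed) favours S.

2.23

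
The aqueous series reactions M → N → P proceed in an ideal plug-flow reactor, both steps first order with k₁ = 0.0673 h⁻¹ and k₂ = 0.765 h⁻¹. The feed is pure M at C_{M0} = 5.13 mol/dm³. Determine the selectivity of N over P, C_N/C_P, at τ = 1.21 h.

For first-order series with pure M initially, C_N(τ) = k₁C_{M0}/(k₂−k₁)·(e^(−k₁τ) − e^(−k₂τ)).
e^(−k₁τ) = e^(−0.0673×1.21) = e^(−0.08143) = 0.9218; e^(−k₂τ) = e^(−0.9256) = 0.3963.
C_N = 0.0673×5.13/(0.765−0.0673) × (0.9218−0.3963) = 0.4948×0.5255 = 0.2600 mol/dm³.
C_M = C_{M0}e^(−k₁τ) = 4.729 mol/dm³, so C_P = C_{M0}−C_M−C_N = 0.1411 mol/dm³; C_N/C_P = 1.84.

1.84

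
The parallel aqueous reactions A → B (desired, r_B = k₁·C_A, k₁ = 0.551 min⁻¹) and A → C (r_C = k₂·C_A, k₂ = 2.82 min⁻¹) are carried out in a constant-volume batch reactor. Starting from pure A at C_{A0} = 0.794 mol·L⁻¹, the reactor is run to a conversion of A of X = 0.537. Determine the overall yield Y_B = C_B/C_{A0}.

0.0878

C_A = C_{A0}(1−X) = 0.3676 mol·L⁻¹.
Both paths are first order in A, so the instantaneous fraction to B is constant: dC_B/d(−C_A) = k₁/(k₁+k₂) = 0.1635.
C_B = 0.1635·(C_{A0}−C_A) = 0.1635×0.4264 = 0.0697 mol·L⁻¹.
Y_B = C_B/C_{A0} = 0.06969/0.794 = 0.0878.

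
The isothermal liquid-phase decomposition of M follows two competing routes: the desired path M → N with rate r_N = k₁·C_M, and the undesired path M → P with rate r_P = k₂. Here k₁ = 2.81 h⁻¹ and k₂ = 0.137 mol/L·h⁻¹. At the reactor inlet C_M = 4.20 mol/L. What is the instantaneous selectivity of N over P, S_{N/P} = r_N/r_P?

S_{N/P} = r_N/r_P = (k₁·C_M)/(k₂) = (k₁/k₂)·C_M.
= (2.81×4.200) / (0.137) = 11.80/0.1370 = 86.1.
Since the desired path is higher order in M, keeping C_M high (PFR or concentrated feed) favours N.

86.1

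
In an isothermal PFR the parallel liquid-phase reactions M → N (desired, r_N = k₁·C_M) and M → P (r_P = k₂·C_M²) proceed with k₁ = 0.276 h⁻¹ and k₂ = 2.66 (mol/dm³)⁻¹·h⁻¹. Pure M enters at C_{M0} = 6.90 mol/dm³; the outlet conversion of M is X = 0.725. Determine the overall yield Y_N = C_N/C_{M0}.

C_M = C_{M0}(1−X) = 1.898 mol/dm³.
Along a PFR/batch, dC_N/dC_M = −r_N/(r_N+r_P) = −k₁/(k₁+k₂·C_M).
Integrating from C_{M0} to C_M: C_N = (0.276/2.66)·ln[(0.276+2.66·6.90)/(0.276+2.66·1.90)] = 0.1038·ln(18.63/5.323) = 0.1300 mol/dm³.
Y_N = C_N/C_{M0} = 0.1300/6.90 = 0.0188.

0.0188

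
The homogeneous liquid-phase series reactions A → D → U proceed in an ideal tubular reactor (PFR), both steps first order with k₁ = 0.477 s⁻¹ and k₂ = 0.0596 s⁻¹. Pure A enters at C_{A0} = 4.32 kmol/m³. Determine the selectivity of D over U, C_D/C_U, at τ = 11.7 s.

1.31

For first-order series with pure A initially, C_D(τ) = k₁C_{A0}/(k₂−k₁)·(e^(−k₁τ) − e^(−k₂τ)).
e^(−k₁τ) = e^(−0.477×11.7) = e^(−5.581) = 0.003769; e^(−k₂τ) = e^(−0.6973) = 0.4979.
C_D = 0.477×4.32/(0.0596−0.477) × (0.003769−0.4979) = (-4.937)×(-0.4941) = 2.440 kmol/m³.
C_A = C_{A0}e^(−k₁τ) = 0.01628 kmol/m³, so C_U = C_{A0}−C_A−C_D = 1.864 kmol/m³; C_D/C_U = 1.31.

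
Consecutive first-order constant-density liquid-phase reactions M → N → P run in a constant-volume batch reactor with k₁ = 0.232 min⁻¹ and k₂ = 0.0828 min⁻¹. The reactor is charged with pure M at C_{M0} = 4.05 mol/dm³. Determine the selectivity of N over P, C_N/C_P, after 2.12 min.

The intermediate concentration in a first-order A→B→C sequence is C_N = k₁C_{M0}(e^(−k₁t) − e^(−k₂t))/(k₂−k₁).
e^(−k₁t) = e^(−0.232×2.12) = e^(−0.4918) = 0.6115; e^(−k₂t) = e^(−0.1755) = 0.8390.
C_N = 0.232×4.05/(0.0828−0.232) × (0.6115−0.8390) = (-6.298)×(-0.2275) = 1.433 mol/dm³.
C_M = C_{M0}e^(−k₁t) = 2.477 mol/dm³, so C_P = C_{M0}−C_M−C_N = 0.1407 mol/dm³; C_N/C_P = 10.2.

10.2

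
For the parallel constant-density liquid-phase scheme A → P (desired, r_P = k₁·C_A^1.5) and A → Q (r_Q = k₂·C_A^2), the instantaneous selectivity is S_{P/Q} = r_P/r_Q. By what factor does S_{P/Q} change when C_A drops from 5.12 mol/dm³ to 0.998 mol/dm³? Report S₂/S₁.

S_{P/Q} = (k₁/k₂)·C_A^-0.5, so S₂/S₁ = (C_{A,2}/C_{A,1})^-0.5.
= (0.998/5.12)^(-0.5) = (0.1949)^(-0.5) = 2.27.

2.27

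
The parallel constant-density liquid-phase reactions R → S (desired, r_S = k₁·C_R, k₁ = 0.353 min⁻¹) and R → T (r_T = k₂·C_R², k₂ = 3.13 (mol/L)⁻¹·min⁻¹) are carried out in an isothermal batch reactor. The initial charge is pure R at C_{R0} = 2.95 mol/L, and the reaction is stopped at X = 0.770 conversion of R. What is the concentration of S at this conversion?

0.153 mol/L

C_R = C_{R0}(1−X) = 0.6785 mol/L.
Along a PFR/batch, dC_S/dC_R = −r_S/(r_S+r_T) = −k₁/(k₁+k₂·C_R).
Integrating from C_{R0} to C_R: C_S = (0.353/3.13)·ln[(0.353+3.13·2.95)/(0.353+3.13·0.678)] = 0.1128·ln(9.586/2.477) = 0.1526 mol/L.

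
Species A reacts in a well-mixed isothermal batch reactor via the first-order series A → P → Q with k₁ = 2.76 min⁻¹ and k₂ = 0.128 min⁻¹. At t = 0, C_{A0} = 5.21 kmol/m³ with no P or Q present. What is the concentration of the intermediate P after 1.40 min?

For first-order series with pure A initially, C_P(t) = k₁C_{A0}/(k₂−k₁)·(e^(−k₁t) − e^(−k₂t)).
e^(−k₁t) = e^(−2.76×1.40) = e^(−3.864) = 0.02098; e^(−k₂t) = e^(−0.1792) = 0.8359.
C_P = 2.76×5.21/(0.128−2.76) × (0.02098−0.8359) = (-5.463)×(-0.8150) = 4.452 kmol/m³.

4.45 kmol/m³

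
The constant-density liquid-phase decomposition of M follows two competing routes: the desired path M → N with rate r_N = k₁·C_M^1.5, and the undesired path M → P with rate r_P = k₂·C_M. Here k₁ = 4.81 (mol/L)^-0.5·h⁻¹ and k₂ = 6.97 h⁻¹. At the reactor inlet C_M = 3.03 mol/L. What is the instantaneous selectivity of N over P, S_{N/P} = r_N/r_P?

S_{N/P} = r_N/r_P = (k₁·C_M^1.5)/(k₂·C_M) = (k₁/k₂)·C_M^0.5.
= (4.81×3.030^1.5) / (6.97×3.030) = 25.37/21.12 = 1.20.

1.20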